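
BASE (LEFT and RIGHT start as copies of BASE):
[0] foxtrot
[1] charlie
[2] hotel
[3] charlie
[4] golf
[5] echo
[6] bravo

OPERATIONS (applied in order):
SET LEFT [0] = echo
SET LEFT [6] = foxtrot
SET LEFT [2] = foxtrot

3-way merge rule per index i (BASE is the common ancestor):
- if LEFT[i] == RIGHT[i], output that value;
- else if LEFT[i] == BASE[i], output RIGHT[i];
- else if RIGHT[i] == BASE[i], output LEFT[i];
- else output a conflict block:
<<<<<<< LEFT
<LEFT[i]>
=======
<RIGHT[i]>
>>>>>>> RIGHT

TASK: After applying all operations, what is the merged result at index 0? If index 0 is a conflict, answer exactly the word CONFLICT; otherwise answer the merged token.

Answer: echo

Derivation:
Final LEFT:  [echo, charlie, foxtrot, charlie, golf, echo, foxtrot]
Final RIGHT: [foxtrot, charlie, hotel, charlie, golf, echo, bravo]
i=0: L=echo, R=foxtrot=BASE -> take LEFT -> echo
i=1: L=charlie R=charlie -> agree -> charlie
i=2: L=foxtrot, R=hotel=BASE -> take LEFT -> foxtrot
i=3: L=charlie R=charlie -> agree -> charlie
i=4: L=golf R=golf -> agree -> golf
i=5: L=echo R=echo -> agree -> echo
i=6: L=foxtrot, R=bravo=BASE -> take LEFT -> foxtrot
Index 0 -> echo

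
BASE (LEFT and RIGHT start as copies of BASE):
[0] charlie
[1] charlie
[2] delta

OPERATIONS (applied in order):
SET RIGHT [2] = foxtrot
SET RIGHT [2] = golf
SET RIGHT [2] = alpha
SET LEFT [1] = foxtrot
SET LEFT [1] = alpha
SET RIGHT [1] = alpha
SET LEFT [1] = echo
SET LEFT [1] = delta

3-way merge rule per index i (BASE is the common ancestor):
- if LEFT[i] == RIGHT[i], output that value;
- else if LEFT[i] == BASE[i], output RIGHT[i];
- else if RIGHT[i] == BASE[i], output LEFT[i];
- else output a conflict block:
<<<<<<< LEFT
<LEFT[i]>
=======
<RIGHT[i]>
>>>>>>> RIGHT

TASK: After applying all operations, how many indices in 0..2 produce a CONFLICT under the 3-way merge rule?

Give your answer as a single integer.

Answer: 1

Derivation:
Final LEFT:  [charlie, delta, delta]
Final RIGHT: [charlie, alpha, alpha]
i=0: L=charlie R=charlie -> agree -> charlie
i=1: BASE=charlie L=delta R=alpha all differ -> CONFLICT
i=2: L=delta=BASE, R=alpha -> take RIGHT -> alpha
Conflict count: 1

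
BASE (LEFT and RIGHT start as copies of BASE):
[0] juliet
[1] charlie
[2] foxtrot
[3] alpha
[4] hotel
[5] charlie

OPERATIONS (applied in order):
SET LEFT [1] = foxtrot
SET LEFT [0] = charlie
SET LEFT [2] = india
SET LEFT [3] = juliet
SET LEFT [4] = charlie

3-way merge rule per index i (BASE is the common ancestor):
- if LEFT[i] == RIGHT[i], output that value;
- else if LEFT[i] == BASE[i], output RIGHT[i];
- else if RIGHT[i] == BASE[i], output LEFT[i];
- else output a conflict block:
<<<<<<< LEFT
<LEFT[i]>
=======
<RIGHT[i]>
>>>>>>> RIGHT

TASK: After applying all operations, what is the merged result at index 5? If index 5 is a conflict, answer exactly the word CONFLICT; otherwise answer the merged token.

Final LEFT:  [charlie, foxtrot, india, juliet, charlie, charlie]
Final RIGHT: [juliet, charlie, foxtrot, alpha, hotel, charlie]
i=0: L=charlie, R=juliet=BASE -> take LEFT -> charlie
i=1: L=foxtrot, R=charlie=BASE -> take LEFT -> foxtrot
i=2: L=india, R=foxtrot=BASE -> take LEFT -> india
i=3: L=juliet, R=alpha=BASE -> take LEFT -> juliet
i=4: L=charlie, R=hotel=BASE -> take LEFT -> charlie
i=5: L=charlie R=charlie -> agree -> charlie
Index 5 -> charlie

Answer: charlie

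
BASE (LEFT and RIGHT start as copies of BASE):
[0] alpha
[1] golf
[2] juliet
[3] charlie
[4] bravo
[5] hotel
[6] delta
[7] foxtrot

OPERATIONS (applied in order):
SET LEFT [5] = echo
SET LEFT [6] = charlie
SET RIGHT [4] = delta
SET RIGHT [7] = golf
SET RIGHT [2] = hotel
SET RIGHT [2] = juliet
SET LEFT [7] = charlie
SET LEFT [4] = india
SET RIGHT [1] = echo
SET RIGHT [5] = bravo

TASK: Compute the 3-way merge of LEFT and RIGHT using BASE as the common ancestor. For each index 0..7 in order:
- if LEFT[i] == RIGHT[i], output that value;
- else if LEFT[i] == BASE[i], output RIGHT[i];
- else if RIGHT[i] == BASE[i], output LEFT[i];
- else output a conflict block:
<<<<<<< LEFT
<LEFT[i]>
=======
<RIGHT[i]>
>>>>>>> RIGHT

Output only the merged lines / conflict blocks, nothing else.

Answer: alpha
echo
juliet
charlie
<<<<<<< LEFT
india
=======
delta
>>>>>>> RIGHT
<<<<<<< LEFT
echo
=======
bravo
>>>>>>> RIGHT
charlie
<<<<<<< LEFT
charlie
=======
golf
>>>>>>> RIGHT

Derivation:
Final LEFT:  [alpha, golf, juliet, charlie, india, echo, charlie, charlie]
Final RIGHT: [alpha, echo, juliet, charlie, delta, bravo, delta, golf]
i=0: L=alpha R=alpha -> agree -> alpha
i=1: L=golf=BASE, R=echo -> take RIGHT -> echo
i=2: L=juliet R=juliet -> agree -> juliet
i=3: L=charlie R=charlie -> agree -> charlie
i=4: BASE=bravo L=india R=delta all differ -> CONFLICT
i=5: BASE=hotel L=echo R=bravo all differ -> CONFLICT
i=6: L=charlie, R=delta=BASE -> take LEFT -> charlie
i=7: BASE=foxtrot L=charlie R=golf all differ -> CONFLICT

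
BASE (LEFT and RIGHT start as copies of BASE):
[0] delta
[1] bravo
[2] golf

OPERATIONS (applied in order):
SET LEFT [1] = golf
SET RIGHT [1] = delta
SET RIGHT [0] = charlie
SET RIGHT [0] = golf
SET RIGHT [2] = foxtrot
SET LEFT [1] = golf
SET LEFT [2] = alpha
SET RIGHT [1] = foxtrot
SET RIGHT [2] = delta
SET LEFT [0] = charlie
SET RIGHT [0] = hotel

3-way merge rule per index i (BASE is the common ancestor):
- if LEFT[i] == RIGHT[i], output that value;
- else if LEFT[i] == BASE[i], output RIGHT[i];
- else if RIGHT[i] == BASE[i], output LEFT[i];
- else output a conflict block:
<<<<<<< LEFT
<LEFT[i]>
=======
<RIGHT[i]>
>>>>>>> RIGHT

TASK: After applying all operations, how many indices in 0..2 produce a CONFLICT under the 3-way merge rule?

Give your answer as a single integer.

Final LEFT:  [charlie, golf, alpha]
Final RIGHT: [hotel, foxtrot, delta]
i=0: BASE=delta L=charlie R=hotel all differ -> CONFLICT
i=1: BASE=bravo L=golf R=foxtrot all differ -> CONFLICT
i=2: BASE=golf L=alpha R=delta all differ -> CONFLICT
Conflict count: 3

Answer: 3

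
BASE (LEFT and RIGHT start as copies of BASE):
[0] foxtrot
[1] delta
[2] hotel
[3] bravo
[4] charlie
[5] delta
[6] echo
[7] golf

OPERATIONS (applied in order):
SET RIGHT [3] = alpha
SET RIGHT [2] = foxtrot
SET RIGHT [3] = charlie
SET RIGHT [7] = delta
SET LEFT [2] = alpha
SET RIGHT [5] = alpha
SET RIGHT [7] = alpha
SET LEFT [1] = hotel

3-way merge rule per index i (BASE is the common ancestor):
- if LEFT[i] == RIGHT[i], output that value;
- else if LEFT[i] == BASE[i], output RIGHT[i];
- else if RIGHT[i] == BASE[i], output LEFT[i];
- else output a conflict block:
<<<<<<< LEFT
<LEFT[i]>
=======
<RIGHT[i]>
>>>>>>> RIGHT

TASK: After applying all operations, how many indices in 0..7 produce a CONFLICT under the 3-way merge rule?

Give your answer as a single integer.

Final LEFT:  [foxtrot, hotel, alpha, bravo, charlie, delta, echo, golf]
Final RIGHT: [foxtrot, delta, foxtrot, charlie, charlie, alpha, echo, alpha]
i=0: L=foxtrot R=foxtrot -> agree -> foxtrot
i=1: L=hotel, R=delta=BASE -> take LEFT -> hotel
i=2: BASE=hotel L=alpha R=foxtrot all differ -> CONFLICT
i=3: L=bravo=BASE, R=charlie -> take RIGHT -> charlie
i=4: L=charlie R=charlie -> agree -> charlie
i=5: L=delta=BASE, R=alpha -> take RIGHT -> alpha
i=6: L=echo R=echo -> agree -> echo
i=7: L=golf=BASE, R=alpha -> take RIGHT -> alpha
Conflict count: 1

Answer: 1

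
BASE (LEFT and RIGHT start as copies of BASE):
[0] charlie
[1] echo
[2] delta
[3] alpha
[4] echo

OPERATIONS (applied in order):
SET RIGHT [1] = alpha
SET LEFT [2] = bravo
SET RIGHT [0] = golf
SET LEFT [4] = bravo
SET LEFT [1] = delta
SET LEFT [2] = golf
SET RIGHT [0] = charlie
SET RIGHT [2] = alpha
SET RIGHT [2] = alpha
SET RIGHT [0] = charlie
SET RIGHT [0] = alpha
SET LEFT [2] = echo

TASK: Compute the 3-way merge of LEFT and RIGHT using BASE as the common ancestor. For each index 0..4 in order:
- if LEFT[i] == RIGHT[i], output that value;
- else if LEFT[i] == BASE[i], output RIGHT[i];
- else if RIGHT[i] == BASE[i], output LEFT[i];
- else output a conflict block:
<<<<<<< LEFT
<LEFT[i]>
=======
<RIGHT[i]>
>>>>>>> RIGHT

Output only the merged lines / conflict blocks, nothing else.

Answer: alpha
<<<<<<< LEFT
delta
=======
alpha
>>>>>>> RIGHT
<<<<<<< LEFT
echo
=======
alpha
>>>>>>> RIGHT
alpha
bravo

Derivation:
Final LEFT:  [charlie, delta, echo, alpha, bravo]
Final RIGHT: [alpha, alpha, alpha, alpha, echo]
i=0: L=charlie=BASE, R=alpha -> take RIGHT -> alpha
i=1: BASE=echo L=delta R=alpha all differ -> CONFLICT
i=2: BASE=delta L=echo R=alpha all differ -> CONFLICT
i=3: L=alpha R=alpha -> agree -> alpha
i=4: L=bravo, R=echo=BASE -> take LEFT -> bravo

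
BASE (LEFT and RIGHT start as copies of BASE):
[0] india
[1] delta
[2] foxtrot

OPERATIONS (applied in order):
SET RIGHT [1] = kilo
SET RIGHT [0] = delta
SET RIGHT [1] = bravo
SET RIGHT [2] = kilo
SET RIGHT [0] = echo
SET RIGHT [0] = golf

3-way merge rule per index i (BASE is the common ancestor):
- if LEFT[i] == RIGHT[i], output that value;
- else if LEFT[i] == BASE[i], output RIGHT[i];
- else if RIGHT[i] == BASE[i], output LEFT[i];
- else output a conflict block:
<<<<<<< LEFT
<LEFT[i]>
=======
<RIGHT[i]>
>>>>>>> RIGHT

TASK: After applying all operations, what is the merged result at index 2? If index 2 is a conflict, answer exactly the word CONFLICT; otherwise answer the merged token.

Answer: kilo

Derivation:
Final LEFT:  [india, delta, foxtrot]
Final RIGHT: [golf, bravo, kilo]
i=0: L=india=BASE, R=golf -> take RIGHT -> golf
i=1: L=delta=BASE, R=bravo -> take RIGHT -> bravo
i=2: L=foxtrot=BASE, R=kilo -> take RIGHT -> kilo
Index 2 -> kilo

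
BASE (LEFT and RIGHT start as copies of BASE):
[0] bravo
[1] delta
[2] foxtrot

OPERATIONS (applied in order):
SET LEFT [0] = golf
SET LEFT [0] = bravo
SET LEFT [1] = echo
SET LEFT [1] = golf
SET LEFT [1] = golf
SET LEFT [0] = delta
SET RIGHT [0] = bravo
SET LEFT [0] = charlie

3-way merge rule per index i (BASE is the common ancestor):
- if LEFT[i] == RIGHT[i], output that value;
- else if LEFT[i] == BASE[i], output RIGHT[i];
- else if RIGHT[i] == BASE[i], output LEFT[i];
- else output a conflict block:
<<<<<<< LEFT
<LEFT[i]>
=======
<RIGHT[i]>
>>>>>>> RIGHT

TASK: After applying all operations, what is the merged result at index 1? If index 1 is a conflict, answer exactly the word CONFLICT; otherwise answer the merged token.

Final LEFT:  [charlie, golf, foxtrot]
Final RIGHT: [bravo, delta, foxtrot]
i=0: L=charlie, R=bravo=BASE -> take LEFT -> charlie
i=1: L=golf, R=delta=BASE -> take LEFT -> golf
i=2: L=foxtrot R=foxtrot -> agree -> foxtrot
Index 1 -> golf

Answer: golf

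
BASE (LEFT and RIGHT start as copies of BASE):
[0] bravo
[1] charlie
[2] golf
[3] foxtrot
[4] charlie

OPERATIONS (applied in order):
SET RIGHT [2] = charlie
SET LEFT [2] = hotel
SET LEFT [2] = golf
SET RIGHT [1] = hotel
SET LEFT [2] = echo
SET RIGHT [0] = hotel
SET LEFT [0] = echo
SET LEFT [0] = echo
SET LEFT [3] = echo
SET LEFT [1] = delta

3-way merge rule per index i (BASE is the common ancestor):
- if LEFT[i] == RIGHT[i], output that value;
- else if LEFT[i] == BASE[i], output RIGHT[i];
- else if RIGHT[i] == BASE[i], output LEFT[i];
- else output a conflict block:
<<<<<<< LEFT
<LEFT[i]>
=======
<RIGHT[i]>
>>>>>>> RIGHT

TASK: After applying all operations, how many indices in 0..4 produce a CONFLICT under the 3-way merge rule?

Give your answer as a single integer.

Answer: 3

Derivation:
Final LEFT:  [echo, delta, echo, echo, charlie]
Final RIGHT: [hotel, hotel, charlie, foxtrot, charlie]
i=0: BASE=bravo L=echo R=hotel all differ -> CONFLICT
i=1: BASE=charlie L=delta R=hotel all differ -> CONFLICT
i=2: BASE=golf L=echo R=charlie all differ -> CONFLICT
i=3: L=echo, R=foxtrot=BASE -> take LEFT -> echo
i=4: L=charlie R=charlie -> agree -> charlie
Conflict count: 3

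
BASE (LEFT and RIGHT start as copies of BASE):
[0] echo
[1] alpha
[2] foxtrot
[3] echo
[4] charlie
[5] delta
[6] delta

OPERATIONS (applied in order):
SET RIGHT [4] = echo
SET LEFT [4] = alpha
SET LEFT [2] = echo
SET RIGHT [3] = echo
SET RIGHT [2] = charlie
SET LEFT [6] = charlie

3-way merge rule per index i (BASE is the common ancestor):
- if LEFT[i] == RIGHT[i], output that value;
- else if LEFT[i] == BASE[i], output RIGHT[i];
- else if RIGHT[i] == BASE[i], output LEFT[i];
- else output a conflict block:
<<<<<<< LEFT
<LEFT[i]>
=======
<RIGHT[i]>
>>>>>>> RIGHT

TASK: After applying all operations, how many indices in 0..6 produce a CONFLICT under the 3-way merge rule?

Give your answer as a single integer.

Answer: 2

Derivation:
Final LEFT:  [echo, alpha, echo, echo, alpha, delta, charlie]
Final RIGHT: [echo, alpha, charlie, echo, echo, delta, delta]
i=0: L=echo R=echo -> agree -> echo
i=1: L=alpha R=alpha -> agree -> alpha
i=2: BASE=foxtrot L=echo R=charlie all differ -> CONFLICT
i=3: L=echo R=echo -> agree -> echo
i=4: BASE=charlie L=alpha R=echo all differ -> CONFLICT
i=5: L=delta R=delta -> agree -> delta
i=6: L=charlie, R=delta=BASE -> take LEFT -> charlie
Conflict count: 2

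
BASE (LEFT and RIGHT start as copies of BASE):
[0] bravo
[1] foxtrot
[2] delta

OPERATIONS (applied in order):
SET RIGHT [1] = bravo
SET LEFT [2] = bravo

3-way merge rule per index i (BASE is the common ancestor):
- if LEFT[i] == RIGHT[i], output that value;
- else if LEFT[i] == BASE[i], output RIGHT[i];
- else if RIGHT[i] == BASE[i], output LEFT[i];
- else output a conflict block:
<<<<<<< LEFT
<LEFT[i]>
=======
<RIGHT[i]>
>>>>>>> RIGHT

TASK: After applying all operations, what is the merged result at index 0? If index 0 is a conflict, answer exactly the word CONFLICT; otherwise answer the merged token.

Answer: bravo

Derivation:
Final LEFT:  [bravo, foxtrot, bravo]
Final RIGHT: [bravo, bravo, delta]
i=0: L=bravo R=bravo -> agree -> bravo
i=1: L=foxtrot=BASE, R=bravo -> take RIGHT -> bravo
i=2: L=bravo, R=delta=BASE -> take LEFT -> bravo
Index 0 -> bravo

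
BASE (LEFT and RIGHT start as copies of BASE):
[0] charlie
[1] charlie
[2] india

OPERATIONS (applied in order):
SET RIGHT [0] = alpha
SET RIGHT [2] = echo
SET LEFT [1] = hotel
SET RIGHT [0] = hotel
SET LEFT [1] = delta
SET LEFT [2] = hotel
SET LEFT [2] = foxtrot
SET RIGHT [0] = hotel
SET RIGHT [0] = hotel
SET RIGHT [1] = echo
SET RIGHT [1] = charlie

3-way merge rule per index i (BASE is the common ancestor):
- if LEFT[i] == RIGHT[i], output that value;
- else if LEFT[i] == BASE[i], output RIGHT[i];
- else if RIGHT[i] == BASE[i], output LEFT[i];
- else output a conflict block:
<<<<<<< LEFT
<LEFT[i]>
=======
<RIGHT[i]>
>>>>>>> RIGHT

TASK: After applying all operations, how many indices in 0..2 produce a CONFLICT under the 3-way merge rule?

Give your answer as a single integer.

Answer: 1

Derivation:
Final LEFT:  [charlie, delta, foxtrot]
Final RIGHT: [hotel, charlie, echo]
i=0: L=charlie=BASE, R=hotel -> take RIGHT -> hotel
i=1: L=delta, R=charlie=BASE -> take LEFT -> delta
i=2: BASE=india L=foxtrot R=echo all differ -> CONFLICT
Conflict count: 1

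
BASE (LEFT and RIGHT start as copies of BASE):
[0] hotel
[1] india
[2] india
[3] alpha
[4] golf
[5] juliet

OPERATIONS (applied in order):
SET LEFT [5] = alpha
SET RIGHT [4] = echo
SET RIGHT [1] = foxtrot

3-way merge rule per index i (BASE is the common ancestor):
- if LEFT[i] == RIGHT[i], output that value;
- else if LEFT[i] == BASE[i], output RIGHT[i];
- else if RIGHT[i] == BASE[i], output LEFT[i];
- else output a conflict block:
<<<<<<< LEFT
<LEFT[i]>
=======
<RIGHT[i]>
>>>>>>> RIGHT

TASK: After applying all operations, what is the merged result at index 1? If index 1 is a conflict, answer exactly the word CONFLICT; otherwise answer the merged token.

Answer: foxtrot

Derivation:
Final LEFT:  [hotel, india, india, alpha, golf, alpha]
Final RIGHT: [hotel, foxtrot, india, alpha, echo, juliet]
i=0: L=hotel R=hotel -> agree -> hotel
i=1: L=india=BASE, R=foxtrot -> take RIGHT -> foxtrot
i=2: L=india R=india -> agree -> india
i=3: L=alpha R=alpha -> agree -> alpha
i=4: L=golf=BASE, R=echo -> take RIGHT -> echo
i=5: L=alpha, R=juliet=BASE -> take LEFT -> alpha
Index 1 -> foxtrot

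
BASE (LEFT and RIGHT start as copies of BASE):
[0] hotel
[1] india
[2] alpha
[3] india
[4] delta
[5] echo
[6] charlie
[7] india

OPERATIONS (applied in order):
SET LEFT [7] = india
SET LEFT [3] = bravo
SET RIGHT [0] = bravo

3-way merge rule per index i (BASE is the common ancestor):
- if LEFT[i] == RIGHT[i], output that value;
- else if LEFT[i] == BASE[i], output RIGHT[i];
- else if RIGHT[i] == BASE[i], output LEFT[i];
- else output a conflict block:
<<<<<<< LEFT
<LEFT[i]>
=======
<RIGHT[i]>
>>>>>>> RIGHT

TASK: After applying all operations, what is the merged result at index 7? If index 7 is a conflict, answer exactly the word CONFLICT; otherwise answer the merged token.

Answer: india

Derivation:
Final LEFT:  [hotel, india, alpha, bravo, delta, echo, charlie, india]
Final RIGHT: [bravo, india, alpha, india, delta, echo, charlie, india]
i=0: L=hotel=BASE, R=bravo -> take RIGHT -> bravo
i=1: L=india R=india -> agree -> india
i=2: L=alpha R=alpha -> agree -> alpha
i=3: L=bravo, R=india=BASE -> take LEFT -> bravo
i=4: L=delta R=delta -> agree -> delta
i=5: L=echo R=echo -> agree -> echo
i=6: L=charlie R=charlie -> agree -> charlie
i=7: L=india R=india -> agree -> india
Index 7 -> india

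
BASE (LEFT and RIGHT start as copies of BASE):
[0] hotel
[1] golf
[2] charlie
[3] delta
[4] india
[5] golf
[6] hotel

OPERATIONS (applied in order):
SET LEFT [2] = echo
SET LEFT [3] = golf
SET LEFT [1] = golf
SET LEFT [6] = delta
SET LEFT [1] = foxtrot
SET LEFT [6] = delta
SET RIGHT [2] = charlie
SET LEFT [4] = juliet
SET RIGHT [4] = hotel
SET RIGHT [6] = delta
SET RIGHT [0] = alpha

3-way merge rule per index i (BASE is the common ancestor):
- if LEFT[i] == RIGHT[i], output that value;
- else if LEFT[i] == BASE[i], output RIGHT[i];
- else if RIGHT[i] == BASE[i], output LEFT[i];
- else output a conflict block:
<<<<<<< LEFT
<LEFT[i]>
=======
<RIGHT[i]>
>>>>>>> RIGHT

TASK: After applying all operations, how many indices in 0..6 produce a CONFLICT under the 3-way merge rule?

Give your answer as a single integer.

Final LEFT:  [hotel, foxtrot, echo, golf, juliet, golf, delta]
Final RIGHT: [alpha, golf, charlie, delta, hotel, golf, delta]
i=0: L=hotel=BASE, R=alpha -> take RIGHT -> alpha
i=1: L=foxtrot, R=golf=BASE -> take LEFT -> foxtrot
i=2: L=echo, R=charlie=BASE -> take LEFT -> echo
i=3: L=golf, R=delta=BASE -> take LEFT -> golf
i=4: BASE=india L=juliet R=hotel all differ -> CONFLICT
i=5: L=golf R=golf -> agree -> golf
i=6: L=delta R=delta -> agree -> delta
Conflict count: 1

Answer: 1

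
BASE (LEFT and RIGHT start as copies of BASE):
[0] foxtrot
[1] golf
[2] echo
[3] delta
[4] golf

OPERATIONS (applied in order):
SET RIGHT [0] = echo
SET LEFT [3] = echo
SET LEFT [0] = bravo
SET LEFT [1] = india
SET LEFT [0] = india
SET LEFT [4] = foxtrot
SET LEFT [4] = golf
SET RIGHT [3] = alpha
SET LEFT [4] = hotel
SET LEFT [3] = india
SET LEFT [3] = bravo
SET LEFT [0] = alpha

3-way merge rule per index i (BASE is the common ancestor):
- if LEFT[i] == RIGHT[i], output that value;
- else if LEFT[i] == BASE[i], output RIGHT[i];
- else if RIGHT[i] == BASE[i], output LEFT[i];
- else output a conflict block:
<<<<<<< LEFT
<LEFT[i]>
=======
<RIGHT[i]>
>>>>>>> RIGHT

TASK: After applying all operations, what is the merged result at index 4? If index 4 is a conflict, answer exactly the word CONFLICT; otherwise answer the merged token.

Answer: hotel

Derivation:
Final LEFT:  [alpha, india, echo, bravo, hotel]
Final RIGHT: [echo, golf, echo, alpha, golf]
i=0: BASE=foxtrot L=alpha R=echo all differ -> CONFLICT
i=1: L=india, R=golf=BASE -> take LEFT -> india
i=2: L=echo R=echo -> agree -> echo
i=3: BASE=delta L=bravo R=alpha all differ -> CONFLICT
i=4: L=hotel, R=golf=BASE -> take LEFT -> hotel
Index 4 -> hotel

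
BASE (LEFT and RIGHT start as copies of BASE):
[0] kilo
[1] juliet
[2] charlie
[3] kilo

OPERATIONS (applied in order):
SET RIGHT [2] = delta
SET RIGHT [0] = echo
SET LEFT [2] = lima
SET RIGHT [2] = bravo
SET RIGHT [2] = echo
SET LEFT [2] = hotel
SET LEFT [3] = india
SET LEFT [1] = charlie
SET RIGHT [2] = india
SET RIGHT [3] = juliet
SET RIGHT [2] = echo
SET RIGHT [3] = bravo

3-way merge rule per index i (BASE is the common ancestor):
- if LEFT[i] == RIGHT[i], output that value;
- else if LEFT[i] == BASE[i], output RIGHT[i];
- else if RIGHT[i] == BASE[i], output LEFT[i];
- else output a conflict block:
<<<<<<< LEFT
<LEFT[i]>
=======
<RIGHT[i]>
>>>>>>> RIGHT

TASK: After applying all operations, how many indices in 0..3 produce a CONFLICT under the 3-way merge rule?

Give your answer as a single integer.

Answer: 2

Derivation:
Final LEFT:  [kilo, charlie, hotel, india]
Final RIGHT: [echo, juliet, echo, bravo]
i=0: L=kilo=BASE, R=echo -> take RIGHT -> echo
i=1: L=charlie, R=juliet=BASE -> take LEFT -> charlie
i=2: BASE=charlie L=hotel R=echo all differ -> CONFLICT
i=3: BASE=kilo L=india R=bravo all differ -> CONFLICT
Conflict count: 2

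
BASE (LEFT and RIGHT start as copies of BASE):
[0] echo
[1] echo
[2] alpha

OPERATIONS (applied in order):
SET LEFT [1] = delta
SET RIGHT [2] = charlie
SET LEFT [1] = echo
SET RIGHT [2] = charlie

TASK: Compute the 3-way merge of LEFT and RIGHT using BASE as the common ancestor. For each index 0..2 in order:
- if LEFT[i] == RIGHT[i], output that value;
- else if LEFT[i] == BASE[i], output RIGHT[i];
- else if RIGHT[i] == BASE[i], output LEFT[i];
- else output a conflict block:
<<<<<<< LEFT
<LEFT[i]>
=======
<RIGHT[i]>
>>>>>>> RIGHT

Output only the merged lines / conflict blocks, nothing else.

Final LEFT:  [echo, echo, alpha]
Final RIGHT: [echo, echo, charlie]
i=0: L=echo R=echo -> agree -> echo
i=1: L=echo R=echo -> agree -> echo
i=2: L=alpha=BASE, R=charlie -> take RIGHT -> charlie

Answer: echo
echo
charlie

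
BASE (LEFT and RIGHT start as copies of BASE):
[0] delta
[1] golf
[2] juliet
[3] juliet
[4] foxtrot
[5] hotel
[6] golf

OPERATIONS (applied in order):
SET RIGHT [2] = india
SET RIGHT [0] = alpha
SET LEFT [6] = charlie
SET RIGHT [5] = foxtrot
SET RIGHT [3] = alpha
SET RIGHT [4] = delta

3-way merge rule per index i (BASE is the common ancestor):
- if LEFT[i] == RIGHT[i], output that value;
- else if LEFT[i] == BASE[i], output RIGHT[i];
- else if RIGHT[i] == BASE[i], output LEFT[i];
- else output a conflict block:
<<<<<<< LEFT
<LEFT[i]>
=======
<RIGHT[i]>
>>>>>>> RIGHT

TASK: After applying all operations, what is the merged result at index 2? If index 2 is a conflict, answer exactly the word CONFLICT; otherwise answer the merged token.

Final LEFT:  [delta, golf, juliet, juliet, foxtrot, hotel, charlie]
Final RIGHT: [alpha, golf, india, alpha, delta, foxtrot, golf]
i=0: L=delta=BASE, R=alpha -> take RIGHT -> alpha
i=1: L=golf R=golf -> agree -> golf
i=2: L=juliet=BASE, R=india -> take RIGHT -> india
i=3: L=juliet=BASE, R=alpha -> take RIGHT -> alpha
i=4: L=foxtrot=BASE, R=delta -> take RIGHT -> delta
i=5: L=hotel=BASE, R=foxtrot -> take RIGHT -> foxtrot
i=6: L=charlie, R=golf=BASE -> take LEFT -> charlie
Index 2 -> india

Answer: india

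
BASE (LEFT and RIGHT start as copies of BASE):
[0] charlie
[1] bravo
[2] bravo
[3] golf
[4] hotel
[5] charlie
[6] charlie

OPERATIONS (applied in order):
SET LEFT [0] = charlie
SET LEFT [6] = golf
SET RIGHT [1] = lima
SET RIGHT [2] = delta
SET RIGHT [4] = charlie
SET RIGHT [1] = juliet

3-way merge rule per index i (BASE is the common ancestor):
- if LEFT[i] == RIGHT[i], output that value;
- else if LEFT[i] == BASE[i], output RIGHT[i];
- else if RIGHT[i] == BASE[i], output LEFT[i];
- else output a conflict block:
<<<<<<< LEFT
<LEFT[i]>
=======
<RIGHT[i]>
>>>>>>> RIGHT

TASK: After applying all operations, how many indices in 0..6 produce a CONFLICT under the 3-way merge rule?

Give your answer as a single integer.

Final LEFT:  [charlie, bravo, bravo, golf, hotel, charlie, golf]
Final RIGHT: [charlie, juliet, delta, golf, charlie, charlie, charlie]
i=0: L=charlie R=charlie -> agree -> charlie
i=1: L=bravo=BASE, R=juliet -> take RIGHT -> juliet
i=2: L=bravo=BASE, R=delta -> take RIGHT -> delta
i=3: L=golf R=golf -> agree -> golf
i=4: L=hotel=BASE, R=charlie -> take RIGHT -> charlie
i=5: L=charlie R=charlie -> agree -> charlie
i=6: L=golf, R=charlie=BASE -> take LEFT -> golf
Conflict count: 0

Answer: 0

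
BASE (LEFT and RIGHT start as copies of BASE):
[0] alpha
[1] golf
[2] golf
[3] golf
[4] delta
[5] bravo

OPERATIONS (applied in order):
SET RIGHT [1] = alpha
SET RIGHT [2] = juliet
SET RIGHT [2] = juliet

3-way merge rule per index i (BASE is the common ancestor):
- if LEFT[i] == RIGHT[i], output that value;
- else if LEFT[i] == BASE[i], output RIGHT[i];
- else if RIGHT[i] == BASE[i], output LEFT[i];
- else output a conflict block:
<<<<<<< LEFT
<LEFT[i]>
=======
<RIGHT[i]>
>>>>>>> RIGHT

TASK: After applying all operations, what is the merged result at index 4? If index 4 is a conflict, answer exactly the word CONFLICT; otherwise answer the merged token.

Answer: delta

Derivation:
Final LEFT:  [alpha, golf, golf, golf, delta, bravo]
Final RIGHT: [alpha, alpha, juliet, golf, delta, bravo]
i=0: L=alpha R=alpha -> agree -> alpha
i=1: L=golf=BASE, R=alpha -> take RIGHT -> alpha
i=2: L=golf=BASE, R=juliet -> take RIGHT -> juliet
i=3: L=golf R=golf -> agree -> golf
i=4: L=delta R=delta -> agree -> delta
i=5: L=bravo R=bravo -> agree -> bravo
Index 4 -> delta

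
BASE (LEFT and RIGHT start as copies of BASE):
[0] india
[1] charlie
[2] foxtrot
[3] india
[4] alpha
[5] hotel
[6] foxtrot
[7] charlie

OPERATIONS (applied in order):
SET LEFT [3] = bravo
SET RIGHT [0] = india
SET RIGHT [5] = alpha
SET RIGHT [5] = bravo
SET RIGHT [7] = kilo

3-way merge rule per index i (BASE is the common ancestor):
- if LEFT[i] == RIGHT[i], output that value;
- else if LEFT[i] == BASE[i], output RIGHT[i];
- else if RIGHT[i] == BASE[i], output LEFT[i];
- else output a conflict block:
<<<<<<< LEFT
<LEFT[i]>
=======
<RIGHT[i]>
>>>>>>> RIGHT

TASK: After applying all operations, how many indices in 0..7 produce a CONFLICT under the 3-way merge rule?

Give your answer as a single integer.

Final LEFT:  [india, charlie, foxtrot, bravo, alpha, hotel, foxtrot, charlie]
Final RIGHT: [india, charlie, foxtrot, india, alpha, bravo, foxtrot, kilo]
i=0: L=india R=india -> agree -> india
i=1: L=charlie R=charlie -> agree -> charlie
i=2: L=foxtrot R=foxtrot -> agree -> foxtrot
i=3: L=bravo, R=india=BASE -> take LEFT -> bravo
i=4: L=alpha R=alpha -> agree -> alpha
i=5: L=hotel=BASE, R=bravo -> take RIGHT -> bravo
i=6: L=foxtrot R=foxtrot -> agree -> foxtrot
i=7: L=charlie=BASE, R=kilo -> take RIGHT -> kilo
Conflict count: 0

Answer: 0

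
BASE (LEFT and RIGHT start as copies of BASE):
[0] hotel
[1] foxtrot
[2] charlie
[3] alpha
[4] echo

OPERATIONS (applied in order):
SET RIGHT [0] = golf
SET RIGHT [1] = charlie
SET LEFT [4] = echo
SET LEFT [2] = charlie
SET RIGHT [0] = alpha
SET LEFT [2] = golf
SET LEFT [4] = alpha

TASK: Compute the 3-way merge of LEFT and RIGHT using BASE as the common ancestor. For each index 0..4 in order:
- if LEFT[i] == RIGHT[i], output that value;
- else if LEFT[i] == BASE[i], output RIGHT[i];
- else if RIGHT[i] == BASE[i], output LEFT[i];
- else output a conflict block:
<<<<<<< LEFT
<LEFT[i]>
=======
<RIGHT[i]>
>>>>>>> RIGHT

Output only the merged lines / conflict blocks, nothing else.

Answer: alpha
charlie
golf
alpha
alpha

Derivation:
Final LEFT:  [hotel, foxtrot, golf, alpha, alpha]
Final RIGHT: [alpha, charlie, charlie, alpha, echo]
i=0: L=hotel=BASE, R=alpha -> take RIGHT -> alpha
i=1: L=foxtrot=BASE, R=charlie -> take RIGHT -> charlie
i=2: L=golf, R=charlie=BASE -> take LEFT -> golf
i=3: L=alpha R=alpha -> agree -> alpha
i=4: L=alpha, R=echo=BASE -> take LEFT -> alpha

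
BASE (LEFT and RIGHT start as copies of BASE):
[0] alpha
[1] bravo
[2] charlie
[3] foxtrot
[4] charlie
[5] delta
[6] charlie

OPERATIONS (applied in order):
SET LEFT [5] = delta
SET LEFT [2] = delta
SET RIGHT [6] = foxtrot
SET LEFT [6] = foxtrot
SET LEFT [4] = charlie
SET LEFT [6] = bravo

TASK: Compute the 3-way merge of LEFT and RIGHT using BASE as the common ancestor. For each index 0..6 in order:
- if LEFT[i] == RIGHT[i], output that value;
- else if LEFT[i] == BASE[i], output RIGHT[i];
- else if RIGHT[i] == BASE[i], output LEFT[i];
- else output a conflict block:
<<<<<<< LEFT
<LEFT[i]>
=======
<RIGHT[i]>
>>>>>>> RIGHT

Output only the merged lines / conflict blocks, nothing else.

Final LEFT:  [alpha, bravo, delta, foxtrot, charlie, delta, bravo]
Final RIGHT: [alpha, bravo, charlie, foxtrot, charlie, delta, foxtrot]
i=0: L=alpha R=alpha -> agree -> alpha
i=1: L=bravo R=bravo -> agree -> bravo
i=2: L=delta, R=charlie=BASE -> take LEFT -> delta
i=3: L=foxtrot R=foxtrot -> agree -> foxtrot
i=4: L=charlie R=charlie -> agree -> charlie
i=5: L=delta R=delta -> agree -> delta
i=6: BASE=charlie L=bravo R=foxtrot all differ -> CONFLICT

Answer: alpha
bravo
delta
foxtrot
charlie
delta
<<<<<<< LEFT
bravo
=======
foxtrot
>>>>>>> RIGHT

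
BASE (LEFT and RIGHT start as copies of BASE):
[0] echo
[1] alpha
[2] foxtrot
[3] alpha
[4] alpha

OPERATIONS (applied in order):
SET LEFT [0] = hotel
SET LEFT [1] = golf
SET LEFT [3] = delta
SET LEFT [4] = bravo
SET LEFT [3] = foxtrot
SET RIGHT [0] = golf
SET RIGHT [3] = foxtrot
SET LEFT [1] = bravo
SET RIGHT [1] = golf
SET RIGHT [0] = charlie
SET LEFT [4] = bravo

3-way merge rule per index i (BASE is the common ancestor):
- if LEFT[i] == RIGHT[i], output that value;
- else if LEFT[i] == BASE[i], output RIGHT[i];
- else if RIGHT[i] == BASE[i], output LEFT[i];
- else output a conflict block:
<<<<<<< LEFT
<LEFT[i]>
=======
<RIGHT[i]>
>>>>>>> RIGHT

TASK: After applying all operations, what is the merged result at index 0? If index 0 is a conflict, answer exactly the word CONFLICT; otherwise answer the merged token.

Final LEFT:  [hotel, bravo, foxtrot, foxtrot, bravo]
Final RIGHT: [charlie, golf, foxtrot, foxtrot, alpha]
i=0: BASE=echo L=hotel R=charlie all differ -> CONFLICT
i=1: BASE=alpha L=bravo R=golf all differ -> CONFLICT
i=2: L=foxtrot R=foxtrot -> agree -> foxtrot
i=3: L=foxtrot R=foxtrot -> agree -> foxtrot
i=4: L=bravo, R=alpha=BASE -> take LEFT -> bravo
Index 0 -> CONFLICT

Answer: CONFLICT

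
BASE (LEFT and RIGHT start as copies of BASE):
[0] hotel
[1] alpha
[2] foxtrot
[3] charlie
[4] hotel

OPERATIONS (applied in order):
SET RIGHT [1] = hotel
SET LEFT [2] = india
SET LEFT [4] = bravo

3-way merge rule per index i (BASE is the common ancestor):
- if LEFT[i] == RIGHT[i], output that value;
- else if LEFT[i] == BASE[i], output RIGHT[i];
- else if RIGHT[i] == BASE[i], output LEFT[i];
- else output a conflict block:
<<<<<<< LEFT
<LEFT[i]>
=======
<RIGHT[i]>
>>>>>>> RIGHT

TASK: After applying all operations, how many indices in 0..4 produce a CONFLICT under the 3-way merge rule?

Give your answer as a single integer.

Final LEFT:  [hotel, alpha, india, charlie, bravo]
Final RIGHT: [hotel, hotel, foxtrot, charlie, hotel]
i=0: L=hotel R=hotel -> agree -> hotel
i=1: L=alpha=BASE, R=hotel -> take RIGHT -> hotel
i=2: L=india, R=foxtrot=BASE -> take LEFT -> india
i=3: L=charlie R=charlie -> agree -> charlie
i=4: L=bravo, R=hotel=BASE -> take LEFT -> bravo
Conflict count: 0

Answer: 0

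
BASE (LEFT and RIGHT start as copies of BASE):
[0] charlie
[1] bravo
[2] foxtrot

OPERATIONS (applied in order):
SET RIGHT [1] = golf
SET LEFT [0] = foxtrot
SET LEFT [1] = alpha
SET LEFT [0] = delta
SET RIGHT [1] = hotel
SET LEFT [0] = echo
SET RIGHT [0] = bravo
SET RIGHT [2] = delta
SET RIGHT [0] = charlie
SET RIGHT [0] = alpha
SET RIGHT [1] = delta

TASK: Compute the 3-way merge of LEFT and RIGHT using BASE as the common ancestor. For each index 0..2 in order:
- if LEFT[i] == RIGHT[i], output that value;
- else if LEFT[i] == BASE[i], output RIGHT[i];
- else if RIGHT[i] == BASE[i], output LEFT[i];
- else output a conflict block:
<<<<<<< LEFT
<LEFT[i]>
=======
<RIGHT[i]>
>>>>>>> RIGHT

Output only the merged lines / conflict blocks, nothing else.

Answer: <<<<<<< LEFT
echo
=======
alpha
>>>>>>> RIGHT
<<<<<<< LEFT
alpha
=======
delta
>>>>>>> RIGHT
delta

Derivation:
Final LEFT:  [echo, alpha, foxtrot]
Final RIGHT: [alpha, delta, delta]
i=0: BASE=charlie L=echo R=alpha all differ -> CONFLICT
i=1: BASE=bravo L=alpha R=delta all differ -> CONFLICT
i=2: L=foxtrot=BASE, R=delta -> take RIGHT -> delta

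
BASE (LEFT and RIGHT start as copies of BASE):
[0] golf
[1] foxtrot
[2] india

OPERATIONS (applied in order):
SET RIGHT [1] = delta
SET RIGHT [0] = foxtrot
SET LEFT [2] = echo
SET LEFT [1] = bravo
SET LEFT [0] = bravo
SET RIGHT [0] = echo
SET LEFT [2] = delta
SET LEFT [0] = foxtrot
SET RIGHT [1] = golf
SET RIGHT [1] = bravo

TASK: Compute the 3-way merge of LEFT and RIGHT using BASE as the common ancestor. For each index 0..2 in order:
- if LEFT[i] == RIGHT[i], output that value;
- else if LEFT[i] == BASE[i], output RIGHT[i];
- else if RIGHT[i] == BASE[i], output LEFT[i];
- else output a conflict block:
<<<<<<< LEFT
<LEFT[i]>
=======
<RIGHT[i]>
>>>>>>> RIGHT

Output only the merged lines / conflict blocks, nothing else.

Final LEFT:  [foxtrot, bravo, delta]
Final RIGHT: [echo, bravo, india]
i=0: BASE=golf L=foxtrot R=echo all differ -> CONFLICT
i=1: L=bravo R=bravo -> agree -> bravo
i=2: L=delta, R=india=BASE -> take LEFT -> delta

Answer: <<<<<<< LEFT
foxtrot
=======
echo
>>>>>>> RIGHT
bravo
delta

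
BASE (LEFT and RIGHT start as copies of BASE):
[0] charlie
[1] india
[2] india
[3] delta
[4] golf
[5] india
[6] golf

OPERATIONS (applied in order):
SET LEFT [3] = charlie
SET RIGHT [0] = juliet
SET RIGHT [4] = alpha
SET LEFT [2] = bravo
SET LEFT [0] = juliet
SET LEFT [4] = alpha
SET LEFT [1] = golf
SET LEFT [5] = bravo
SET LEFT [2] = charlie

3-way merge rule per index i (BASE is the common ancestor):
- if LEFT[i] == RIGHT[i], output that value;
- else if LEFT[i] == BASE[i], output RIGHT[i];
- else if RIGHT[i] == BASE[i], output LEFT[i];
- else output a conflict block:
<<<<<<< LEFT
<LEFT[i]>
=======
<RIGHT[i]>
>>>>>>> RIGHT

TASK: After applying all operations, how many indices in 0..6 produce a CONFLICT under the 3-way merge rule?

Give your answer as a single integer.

Answer: 0

Derivation:
Final LEFT:  [juliet, golf, charlie, charlie, alpha, bravo, golf]
Final RIGHT: [juliet, india, india, delta, alpha, india, golf]
i=0: L=juliet R=juliet -> agree -> juliet
i=1: L=golf, R=india=BASE -> take LEFT -> golf
i=2: L=charlie, R=india=BASE -> take LEFT -> charlie
i=3: L=charlie, R=delta=BASE -> take LEFT -> charlie
i=4: L=alpha R=alpha -> agree -> alpha
i=5: L=bravo, R=india=BASE -> take LEFT -> bravo
i=6: L=golf R=golf -> agree -> golf
Conflict count: 0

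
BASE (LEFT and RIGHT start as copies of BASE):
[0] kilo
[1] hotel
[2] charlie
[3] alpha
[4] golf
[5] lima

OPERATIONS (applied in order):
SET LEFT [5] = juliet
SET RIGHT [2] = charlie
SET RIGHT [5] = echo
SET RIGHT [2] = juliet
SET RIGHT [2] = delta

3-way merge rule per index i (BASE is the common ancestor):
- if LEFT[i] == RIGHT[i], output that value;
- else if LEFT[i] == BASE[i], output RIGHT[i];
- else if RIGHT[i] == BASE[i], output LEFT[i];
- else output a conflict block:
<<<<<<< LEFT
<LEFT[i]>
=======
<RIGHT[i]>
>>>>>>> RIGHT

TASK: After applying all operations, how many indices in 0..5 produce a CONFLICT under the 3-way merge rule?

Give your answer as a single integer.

Answer: 1

Derivation:
Final LEFT:  [kilo, hotel, charlie, alpha, golf, juliet]
Final RIGHT: [kilo, hotel, delta, alpha, golf, echo]
i=0: L=kilo R=kilo -> agree -> kilo
i=1: L=hotel R=hotel -> agree -> hotel
i=2: L=charlie=BASE, R=delta -> take RIGHT -> delta
i=3: L=alpha R=alpha -> agree -> alpha
i=4: L=golf R=golf -> agree -> golf
i=5: BASE=lima L=juliet R=echo all differ -> CONFLICT
Conflict count: 1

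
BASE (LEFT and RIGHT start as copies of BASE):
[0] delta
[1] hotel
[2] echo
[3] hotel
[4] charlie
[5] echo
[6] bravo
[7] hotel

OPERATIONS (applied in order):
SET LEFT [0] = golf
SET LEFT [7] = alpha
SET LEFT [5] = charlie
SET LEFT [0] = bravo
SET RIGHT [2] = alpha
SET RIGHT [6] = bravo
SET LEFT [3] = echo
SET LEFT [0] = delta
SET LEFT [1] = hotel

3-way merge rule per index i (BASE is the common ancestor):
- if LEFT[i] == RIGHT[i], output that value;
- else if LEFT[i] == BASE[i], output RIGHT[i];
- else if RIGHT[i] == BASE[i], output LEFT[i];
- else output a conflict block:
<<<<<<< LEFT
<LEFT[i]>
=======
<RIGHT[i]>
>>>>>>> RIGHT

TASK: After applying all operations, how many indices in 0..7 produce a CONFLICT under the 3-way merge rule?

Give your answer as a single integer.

Final LEFT:  [delta, hotel, echo, echo, charlie, charlie, bravo, alpha]
Final RIGHT: [delta, hotel, alpha, hotel, charlie, echo, bravo, hotel]
i=0: L=delta R=delta -> agree -> delta
i=1: L=hotel R=hotel -> agree -> hotel
i=2: L=echo=BASE, R=alpha -> take RIGHT -> alpha
i=3: L=echo, R=hotel=BASE -> take LEFT -> echo
i=4: L=charlie R=charlie -> agree -> charlie
i=5: L=charlie, R=echo=BASE -> take LEFT -> charlie
i=6: L=bravo R=bravo -> agree -> bravo
i=7: L=alpha, R=hotel=BASE -> take LEFT -> alpha
Conflict count: 0

Answer: 0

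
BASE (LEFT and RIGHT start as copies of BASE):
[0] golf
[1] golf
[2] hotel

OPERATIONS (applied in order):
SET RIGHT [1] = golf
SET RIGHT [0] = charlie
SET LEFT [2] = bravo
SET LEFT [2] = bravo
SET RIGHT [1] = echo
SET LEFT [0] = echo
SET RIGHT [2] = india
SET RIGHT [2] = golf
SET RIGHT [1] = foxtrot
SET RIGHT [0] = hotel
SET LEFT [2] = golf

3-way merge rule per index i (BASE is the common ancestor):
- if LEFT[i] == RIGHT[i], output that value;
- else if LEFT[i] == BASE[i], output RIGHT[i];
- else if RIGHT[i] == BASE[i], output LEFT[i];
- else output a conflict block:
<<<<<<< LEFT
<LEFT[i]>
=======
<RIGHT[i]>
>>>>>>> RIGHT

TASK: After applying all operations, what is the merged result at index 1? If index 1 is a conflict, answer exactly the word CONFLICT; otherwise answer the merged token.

Answer: foxtrot

Derivation:
Final LEFT:  [echo, golf, golf]
Final RIGHT: [hotel, foxtrot, golf]
i=0: BASE=golf L=echo R=hotel all differ -> CONFLICT
i=1: L=golf=BASE, R=foxtrot -> take RIGHT -> foxtrot
i=2: L=golf R=golf -> agree -> golf
Index 1 -> foxtrot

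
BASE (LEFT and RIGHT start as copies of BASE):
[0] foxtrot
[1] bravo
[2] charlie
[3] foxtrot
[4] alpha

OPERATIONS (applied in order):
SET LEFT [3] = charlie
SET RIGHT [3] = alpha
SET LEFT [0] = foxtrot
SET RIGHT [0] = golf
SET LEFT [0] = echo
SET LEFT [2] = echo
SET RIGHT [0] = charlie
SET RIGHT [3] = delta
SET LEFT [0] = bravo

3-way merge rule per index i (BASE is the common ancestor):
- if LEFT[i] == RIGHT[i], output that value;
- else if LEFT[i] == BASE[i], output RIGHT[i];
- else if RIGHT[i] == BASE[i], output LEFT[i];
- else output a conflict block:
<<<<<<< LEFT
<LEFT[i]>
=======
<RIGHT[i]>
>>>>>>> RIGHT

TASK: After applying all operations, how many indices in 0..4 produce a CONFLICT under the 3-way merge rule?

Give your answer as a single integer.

Final LEFT:  [bravo, bravo, echo, charlie, alpha]
Final RIGHT: [charlie, bravo, charlie, delta, alpha]
i=0: BASE=foxtrot L=bravo R=charlie all differ -> CONFLICT
i=1: L=bravo R=bravo -> agree -> bravo
i=2: L=echo, R=charlie=BASE -> take LEFT -> echo
i=3: BASE=foxtrot L=charlie R=delta all differ -> CONFLICT
i=4: L=alpha R=alpha -> agree -> alpha
Conflict count: 2

Answer: 2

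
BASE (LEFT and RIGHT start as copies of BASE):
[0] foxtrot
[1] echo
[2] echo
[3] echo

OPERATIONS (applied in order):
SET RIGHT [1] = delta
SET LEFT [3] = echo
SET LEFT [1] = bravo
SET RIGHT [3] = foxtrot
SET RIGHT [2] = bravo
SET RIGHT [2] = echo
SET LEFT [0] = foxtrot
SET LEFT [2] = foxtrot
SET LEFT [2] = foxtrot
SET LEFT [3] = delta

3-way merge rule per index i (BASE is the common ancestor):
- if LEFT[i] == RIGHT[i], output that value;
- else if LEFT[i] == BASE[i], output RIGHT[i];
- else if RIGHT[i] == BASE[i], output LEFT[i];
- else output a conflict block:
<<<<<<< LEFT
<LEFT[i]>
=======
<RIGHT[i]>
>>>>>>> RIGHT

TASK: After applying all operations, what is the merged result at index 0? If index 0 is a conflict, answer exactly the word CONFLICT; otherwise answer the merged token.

Answer: foxtrot

Derivation:
Final LEFT:  [foxtrot, bravo, foxtrot, delta]
Final RIGHT: [foxtrot, delta, echo, foxtrot]
i=0: L=foxtrot R=foxtrot -> agree -> foxtrot
i=1: BASE=echo L=bravo R=delta all differ -> CONFLICT
i=2: L=foxtrot, R=echo=BASE -> take LEFT -> foxtrot
i=3: BASE=echo L=delta R=foxtrot all differ -> CONFLICT
Index 0 -> foxtrot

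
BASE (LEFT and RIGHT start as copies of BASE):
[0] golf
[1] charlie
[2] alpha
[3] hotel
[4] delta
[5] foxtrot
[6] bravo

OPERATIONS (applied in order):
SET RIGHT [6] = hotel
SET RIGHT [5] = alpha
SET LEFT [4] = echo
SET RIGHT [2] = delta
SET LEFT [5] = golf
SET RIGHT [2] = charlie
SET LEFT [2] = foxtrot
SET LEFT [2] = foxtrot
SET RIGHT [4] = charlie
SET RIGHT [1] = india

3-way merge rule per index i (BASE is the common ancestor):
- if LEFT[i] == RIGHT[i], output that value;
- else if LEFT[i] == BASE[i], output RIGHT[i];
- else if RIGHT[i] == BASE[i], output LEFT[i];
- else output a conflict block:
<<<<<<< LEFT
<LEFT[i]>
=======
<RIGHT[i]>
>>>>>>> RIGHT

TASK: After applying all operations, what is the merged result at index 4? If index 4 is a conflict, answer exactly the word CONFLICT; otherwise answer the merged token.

Final LEFT:  [golf, charlie, foxtrot, hotel, echo, golf, bravo]
Final RIGHT: [golf, india, charlie, hotel, charlie, alpha, hotel]
i=0: L=golf R=golf -> agree -> golf
i=1: L=charlie=BASE, R=india -> take RIGHT -> india
i=2: BASE=alpha L=foxtrot R=charlie all differ -> CONFLICT
i=3: L=hotel R=hotel -> agree -> hotel
i=4: BASE=delta L=echo R=charlie all differ -> CONFLICT
i=5: BASE=foxtrot L=golf R=alpha all differ -> CONFLICT
i=6: L=bravo=BASE, R=hotel -> take RIGHT -> hotel
Index 4 -> CONFLICT

Answer: CONFLICT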